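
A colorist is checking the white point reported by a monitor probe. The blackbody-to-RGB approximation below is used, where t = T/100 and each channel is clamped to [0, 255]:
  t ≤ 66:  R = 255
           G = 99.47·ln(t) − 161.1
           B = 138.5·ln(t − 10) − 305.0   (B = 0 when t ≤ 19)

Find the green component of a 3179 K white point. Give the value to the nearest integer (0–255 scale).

183

t = 3179/100 = 31.79; the t ≤ 66 branch applies.
G = 99.47·ln 31.79 − 161.1 = 99.47·3.4592 − 161.1 = 182.982.
Rounded: 183.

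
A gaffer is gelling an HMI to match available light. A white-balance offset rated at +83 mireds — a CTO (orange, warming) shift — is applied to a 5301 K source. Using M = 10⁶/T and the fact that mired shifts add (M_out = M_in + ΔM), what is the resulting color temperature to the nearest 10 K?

M_in = 10⁶/5301 = 188.64 mireds.
M_out = 188.64 + (+83) = 271.64 mireds.
T_out = 10⁶/271.64 = 3681.3 K → 3680 K.

3680 K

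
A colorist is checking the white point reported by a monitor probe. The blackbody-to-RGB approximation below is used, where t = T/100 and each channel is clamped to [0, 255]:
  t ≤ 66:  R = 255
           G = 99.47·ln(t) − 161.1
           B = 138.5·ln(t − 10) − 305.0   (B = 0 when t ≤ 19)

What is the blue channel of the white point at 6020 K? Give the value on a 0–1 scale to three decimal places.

0.931

t = 6020/100 = 60.2; the t ≤ 66 branch applies.
B = 138.5·ln(60.2 − 10) − 305.0 = 138.5·ln 50.2 − 305.0 = 138.5·3.9160 − 305.0 = 237.368.
On a 0–1 scale: 237.368/255 = 0.9309 → 0.931.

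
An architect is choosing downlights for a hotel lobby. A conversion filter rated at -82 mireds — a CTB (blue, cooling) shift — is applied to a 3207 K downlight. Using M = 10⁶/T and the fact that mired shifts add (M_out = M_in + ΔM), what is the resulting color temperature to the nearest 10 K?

4350 K

M_in = 10⁶/3207 = 311.82 mireds.
M_out = 311.82 + (-82) = 229.82 mireds.
T_out = 10⁶/229.82 = 4351.3 K → 4350 K.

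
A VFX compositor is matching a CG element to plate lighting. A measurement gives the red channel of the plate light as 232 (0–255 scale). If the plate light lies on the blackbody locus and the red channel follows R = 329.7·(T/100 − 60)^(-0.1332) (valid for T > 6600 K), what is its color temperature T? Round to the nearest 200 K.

(t − 60)^(-0.1332) = 232/329.7 = 0.70367.
t − 60 = 0.70367^(1/-0.1332) = 0.70367^(-7.508) = 13.992, so t = 73.992.
T = 100·t = 7399 K → 7400 K to the nearest 200 K.

7400 K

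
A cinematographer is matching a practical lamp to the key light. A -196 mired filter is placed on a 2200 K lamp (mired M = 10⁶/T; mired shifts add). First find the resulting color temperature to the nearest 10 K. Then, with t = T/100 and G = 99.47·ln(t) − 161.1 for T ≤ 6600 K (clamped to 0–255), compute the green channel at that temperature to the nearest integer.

M_in = 10⁶/2200 = 454.55; M_out = 454.55 + (-196) = 258.55.
T_out = 10⁶/258.55 = 3867.8 K → 3870 K; t = 38.7.
G = 99.47·ln 38.7 − 161.1 = 99.47·3.6558 − 161.1 = 202.546.
Rounded: 203.

203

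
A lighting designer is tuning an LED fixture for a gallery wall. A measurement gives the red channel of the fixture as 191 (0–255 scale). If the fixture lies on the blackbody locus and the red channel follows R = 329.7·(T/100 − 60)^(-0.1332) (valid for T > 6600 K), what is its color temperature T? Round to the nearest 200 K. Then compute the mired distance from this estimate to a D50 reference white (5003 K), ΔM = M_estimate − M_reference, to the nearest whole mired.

-117 mireds

(t − 60)^(-0.1332) = 191/329.7 = 0.57931.
t − 60 = 0.57931^(1/-0.1332) = 0.57931^(-7.508) = 60.245, so t = 120.245.
T = 100·t = 12025 K → 12000 K to the nearest 200 K.
M_estimate = 10⁶/12000 = 83.33; M_reference = 10⁶/5003 = 199.88.
ΔM = 83.33 − 199.88 = -116.55 → -117 mireds.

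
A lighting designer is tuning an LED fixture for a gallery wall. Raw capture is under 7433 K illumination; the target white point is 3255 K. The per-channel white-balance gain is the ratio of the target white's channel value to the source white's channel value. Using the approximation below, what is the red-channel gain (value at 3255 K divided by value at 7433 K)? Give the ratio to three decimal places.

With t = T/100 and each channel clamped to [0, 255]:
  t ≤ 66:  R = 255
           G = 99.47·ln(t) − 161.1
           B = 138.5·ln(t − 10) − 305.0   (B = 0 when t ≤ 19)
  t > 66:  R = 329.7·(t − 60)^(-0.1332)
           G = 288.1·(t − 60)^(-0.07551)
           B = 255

1.103

At 7433 K (t = 74.33):
  R = 329.7·(74.33 − 60)^(-0.1332) = 329.7·14.33^(-0.1332) = 329.7·0.70144 = 231.263.
At 3255 K (t = 32.55):
  R = 255 by definition for t ≤ 66.
Gain = 255.000 / 231.263 = 1.1026 → 1.103.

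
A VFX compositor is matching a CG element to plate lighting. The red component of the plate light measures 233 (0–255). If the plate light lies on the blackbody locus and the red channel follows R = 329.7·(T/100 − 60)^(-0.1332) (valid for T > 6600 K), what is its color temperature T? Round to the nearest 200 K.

7400 K

(t − 60)^(-0.1332) = 233/329.7 = 0.70670.
t − 60 = 0.70670^(1/-0.1332) = 0.70670^(-7.508) = 13.547, so t = 73.547.
T = 100·t = 7355 K → 7400 K to the nearest 200 K.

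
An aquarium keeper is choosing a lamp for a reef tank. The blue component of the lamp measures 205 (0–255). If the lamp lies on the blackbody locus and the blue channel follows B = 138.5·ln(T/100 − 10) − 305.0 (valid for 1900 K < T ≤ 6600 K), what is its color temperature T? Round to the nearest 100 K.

5000 K

ln(t − 10) = (205 + 305.0) / 138.5 = 3.6823.
t − 10 = e^3.6823 = 39.738, so t = 49.738.
T = 100·t = 4974 K → 5000 K to the nearest 100 K.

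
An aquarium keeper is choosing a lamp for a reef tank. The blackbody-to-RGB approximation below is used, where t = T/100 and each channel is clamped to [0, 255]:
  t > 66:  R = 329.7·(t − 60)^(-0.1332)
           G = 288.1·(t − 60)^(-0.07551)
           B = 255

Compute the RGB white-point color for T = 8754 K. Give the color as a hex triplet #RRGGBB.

#D4E0FF

t = 8754/100 = 87.54; the t > 66 branch applies.
R = 329.7·(87.54 − 60)^(-0.1332) = 329.7·27.54^(-0.1332) = 329.7·0.64298 = 211.990.
G = 288.1·(87.54 − 60)^(-0.07551) = 288.1·27.54^(-0.07551) = 288.1·0.77852 = 224.291.
B = 255 by definition for t > 66.
Rounded: (212, 224, 255).
In hex: #D4E0FF.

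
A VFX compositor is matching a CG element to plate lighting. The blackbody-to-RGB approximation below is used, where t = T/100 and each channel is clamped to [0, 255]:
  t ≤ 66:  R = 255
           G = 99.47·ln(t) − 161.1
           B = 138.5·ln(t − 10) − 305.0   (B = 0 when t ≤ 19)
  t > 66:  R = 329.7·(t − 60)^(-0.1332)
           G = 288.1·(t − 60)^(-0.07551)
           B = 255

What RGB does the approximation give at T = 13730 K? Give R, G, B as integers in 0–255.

t = 13730/100 = 137.3; the t > 66 branch applies.
R = 329.7·(137.3 − 60)^(-0.1332) = 329.7·77.3^(-0.1332) = 329.7·0.56040 = 184.762.
G = 288.1·(137.3 − 60)^(-0.07551) = 288.1·77.3^(-0.07551) = 288.1·0.72015 = 207.476.
B = 255 by definition for t > 66.
Rounded: (185, 207, 255).

R=185, G=207, B=255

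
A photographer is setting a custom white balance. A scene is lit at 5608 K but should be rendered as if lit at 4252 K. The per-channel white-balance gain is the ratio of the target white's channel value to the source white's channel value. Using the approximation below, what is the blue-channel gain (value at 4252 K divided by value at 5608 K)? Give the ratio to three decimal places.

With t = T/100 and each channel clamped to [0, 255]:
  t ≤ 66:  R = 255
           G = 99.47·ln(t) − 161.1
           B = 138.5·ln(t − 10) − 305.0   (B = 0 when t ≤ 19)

0.786

At 5608 K (t = 56.08):
  B = 138.5·ln(56.08 − 10) − 305.0 = 138.5·ln 46.08 − 305.0 = 138.5·3.8304 − 305.0 = 225.507.
At 4252 K (t = 42.52):
  B = 138.5·ln(42.52 − 10) − 305.0 = 138.5·ln 32.52 − 305.0 = 138.5·3.4819 − 305.0 = 177.237.
Gain = 177.237 / 225.507 = 0.7859 → 0.786.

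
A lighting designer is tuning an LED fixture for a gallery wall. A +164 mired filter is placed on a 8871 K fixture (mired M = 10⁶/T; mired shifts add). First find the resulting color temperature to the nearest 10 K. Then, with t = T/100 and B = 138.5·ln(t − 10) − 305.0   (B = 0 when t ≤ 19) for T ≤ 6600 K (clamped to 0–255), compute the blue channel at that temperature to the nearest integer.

147

M_in = 10⁶/8871 = 112.73; M_out = 112.73 + (+164) = 276.73.
T_out = 10⁶/276.73 = 3613.7 K → 3610 K; t = 36.1.
B = 138.5·ln(36.1 − 10) − 305.0 = 138.5·ln 26.1 − 305.0 = 138.5·3.2619 − 305.0 = 146.778.
Rounded: 147.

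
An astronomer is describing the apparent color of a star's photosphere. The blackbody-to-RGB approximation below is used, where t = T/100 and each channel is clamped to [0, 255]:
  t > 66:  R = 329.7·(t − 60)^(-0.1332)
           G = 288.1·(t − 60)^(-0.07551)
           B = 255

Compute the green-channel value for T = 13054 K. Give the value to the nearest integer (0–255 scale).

209

t = 13054/100 = 130.54; the t > 66 branch applies.
G = 288.1·(130.54 − 60)^(-0.07551) = 288.1·70.54^(-0.07551) = 288.1·0.72514 = 208.914.
Rounded: 209.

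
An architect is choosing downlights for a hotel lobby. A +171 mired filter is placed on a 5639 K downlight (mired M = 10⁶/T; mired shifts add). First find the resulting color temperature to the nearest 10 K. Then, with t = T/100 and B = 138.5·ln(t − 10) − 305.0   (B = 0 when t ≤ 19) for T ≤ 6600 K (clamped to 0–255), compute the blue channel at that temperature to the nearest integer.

101

M_in = 10⁶/5639 = 177.34; M_out = 177.34 + (+171) = 348.34.
T_out = 10⁶/348.34 = 2870.8 K → 2870 K; t = 28.7.
B = 138.5·ln(28.7 − 10) − 305.0 = 138.5·ln 18.7 − 305.0 = 138.5·2.9285 − 305.0 = 100.601.
Rounded: 101.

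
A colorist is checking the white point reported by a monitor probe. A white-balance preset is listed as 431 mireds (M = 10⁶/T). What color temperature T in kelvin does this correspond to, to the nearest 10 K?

2320 K

T = 10⁶ / 431 = 2320.19 K → 2320 K.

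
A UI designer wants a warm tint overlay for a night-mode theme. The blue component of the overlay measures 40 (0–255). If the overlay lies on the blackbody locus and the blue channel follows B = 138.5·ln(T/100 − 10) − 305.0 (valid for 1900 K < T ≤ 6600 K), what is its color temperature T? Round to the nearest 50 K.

2200 K

ln(t − 10) = (40 + 305.0) / 138.5 = 2.4910.
t − 10 = e^2.4910 = 12.073, so t = 22.073.
T = 100·t = 2207 K → 2200 K to the nearest 50 K.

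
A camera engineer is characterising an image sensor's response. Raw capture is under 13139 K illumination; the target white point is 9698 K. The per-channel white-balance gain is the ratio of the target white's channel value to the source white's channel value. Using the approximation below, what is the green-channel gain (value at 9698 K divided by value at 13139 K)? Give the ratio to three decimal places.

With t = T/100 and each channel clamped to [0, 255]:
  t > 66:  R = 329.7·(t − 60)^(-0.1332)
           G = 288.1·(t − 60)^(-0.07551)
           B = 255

1.051

At 13139 K (t = 131.39):
  G = 288.1·(131.39 − 60)^(-0.07551) = 288.1·71.39^(-0.07551) = 288.1·0.72449 = 208.725.
At 9698 K (t = 96.98):
  G = 288.1·(96.98 − 60)^(-0.07551) = 288.1·36.98^(-0.07551) = 288.1·0.76138 = 219.354.
Gain = 219.354 / 208.725 = 1.0509 → 1.051.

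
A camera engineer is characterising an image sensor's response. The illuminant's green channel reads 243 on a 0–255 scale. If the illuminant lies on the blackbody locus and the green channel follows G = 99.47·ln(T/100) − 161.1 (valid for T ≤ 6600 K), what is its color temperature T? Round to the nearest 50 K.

5800 K

ln t = (243 + 161.1) / 99.47 = 4.0625.
t = e^4.0625 = 58.121.
T = 100·t = 5812 K → 5800 K to the nearest 50 K.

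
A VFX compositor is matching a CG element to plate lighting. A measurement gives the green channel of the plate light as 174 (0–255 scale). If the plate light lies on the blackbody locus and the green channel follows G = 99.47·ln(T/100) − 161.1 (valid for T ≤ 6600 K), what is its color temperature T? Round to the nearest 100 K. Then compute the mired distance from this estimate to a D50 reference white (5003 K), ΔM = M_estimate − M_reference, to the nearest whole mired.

ln t = (174 + 161.1) / 99.47 = 3.3689.
t = e^3.3689 = 29.045.
T = 100·t = 2905 K → 2900 K to the nearest 100 K.
M_estimate = 10⁶/2900 = 344.83; M_reference = 10⁶/5003 = 199.88.
ΔM = 344.83 − 199.88 = 144.95 → +145 mireds.

+145 mireds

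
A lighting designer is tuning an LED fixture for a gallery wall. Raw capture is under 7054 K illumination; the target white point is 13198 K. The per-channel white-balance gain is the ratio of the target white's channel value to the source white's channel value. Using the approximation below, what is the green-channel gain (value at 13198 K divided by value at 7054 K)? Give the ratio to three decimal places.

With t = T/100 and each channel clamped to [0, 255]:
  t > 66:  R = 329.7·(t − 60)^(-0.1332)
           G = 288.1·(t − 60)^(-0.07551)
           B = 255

At 7054 K (t = 70.54):
  G = 288.1·(70.54 − 60)^(-0.07551) = 288.1·10.54^(-0.07551) = 288.1·0.83708 = 241.162.
At 13198 K (t = 131.98):
  G = 288.1·(131.98 − 60)^(-0.07551) = 288.1·71.98^(-0.07551) = 288.1·0.72404 = 208.596.
Gain = 208.596 / 241.162 = 0.8650 → 0.865.

0.865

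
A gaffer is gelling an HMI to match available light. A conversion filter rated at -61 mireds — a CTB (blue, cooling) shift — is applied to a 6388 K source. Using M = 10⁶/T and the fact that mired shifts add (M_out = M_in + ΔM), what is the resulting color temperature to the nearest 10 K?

10470 K

M_in = 10⁶/6388 = 156.54 mireds.
M_out = 156.54 + (-61) = 95.54 mireds.
T_out = 10⁶/95.54 = 10466.4 K → 10470 K.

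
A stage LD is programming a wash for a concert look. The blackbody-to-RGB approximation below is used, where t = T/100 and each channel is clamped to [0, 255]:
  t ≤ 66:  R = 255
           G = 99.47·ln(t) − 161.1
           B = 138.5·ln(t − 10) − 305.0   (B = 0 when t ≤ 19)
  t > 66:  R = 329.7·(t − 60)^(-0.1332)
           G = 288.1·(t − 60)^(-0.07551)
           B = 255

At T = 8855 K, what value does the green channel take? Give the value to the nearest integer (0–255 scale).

224

t = 8855/100 = 88.55; the t > 66 branch applies.
G = 288.1·(88.55 − 60)^(-0.07551) = 288.1·28.55^(-0.07551) = 288.1·0.77640 = 223.682.
Rounded: 224.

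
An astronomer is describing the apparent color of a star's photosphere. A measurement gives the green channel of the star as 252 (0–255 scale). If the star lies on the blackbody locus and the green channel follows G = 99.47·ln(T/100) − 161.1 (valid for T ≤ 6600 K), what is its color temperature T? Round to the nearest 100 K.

6400 K

ln t = (252 + 161.1) / 99.47 = 4.1530.
t = e^4.1530 = 63.625.
T = 100·t = 6363 K → 6400 K to the nearest 100 K.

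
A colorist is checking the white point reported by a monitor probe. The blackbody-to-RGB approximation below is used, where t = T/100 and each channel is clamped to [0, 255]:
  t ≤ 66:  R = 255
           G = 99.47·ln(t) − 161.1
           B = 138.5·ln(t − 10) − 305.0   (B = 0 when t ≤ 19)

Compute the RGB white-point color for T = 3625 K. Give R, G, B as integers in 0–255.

R=255, G=196, B=148

t = 3625/100 = 36.25; the t ≤ 66 branch applies.
R = 255 by definition for t ≤ 66.
G = 99.47·ln 36.25 − 161.1 = 99.47·3.5904 − 161.1 = 196.041.
B = 138.5·ln(36.25 − 10) − 305.0 = 138.5·ln 26.25 − 305.0 = 138.5·3.2677 − 305.0 = 147.572.
Rounded: (255, 196, 148).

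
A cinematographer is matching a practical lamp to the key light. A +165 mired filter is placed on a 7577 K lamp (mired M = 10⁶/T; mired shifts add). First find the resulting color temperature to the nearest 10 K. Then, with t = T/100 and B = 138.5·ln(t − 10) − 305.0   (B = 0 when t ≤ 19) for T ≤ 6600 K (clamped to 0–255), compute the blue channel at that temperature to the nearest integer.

M_in = 10⁶/7577 = 131.98; M_out = 131.98 + (+165) = 296.98.
T_out = 10⁶/296.98 = 3367.2 K → 3370 K; t = 33.7.
B = 138.5·ln(33.7 − 10) − 305.0 = 138.5·ln 23.7 − 305.0 = 138.5·3.1655 − 305.0 = 133.418.
Rounded: 133.

133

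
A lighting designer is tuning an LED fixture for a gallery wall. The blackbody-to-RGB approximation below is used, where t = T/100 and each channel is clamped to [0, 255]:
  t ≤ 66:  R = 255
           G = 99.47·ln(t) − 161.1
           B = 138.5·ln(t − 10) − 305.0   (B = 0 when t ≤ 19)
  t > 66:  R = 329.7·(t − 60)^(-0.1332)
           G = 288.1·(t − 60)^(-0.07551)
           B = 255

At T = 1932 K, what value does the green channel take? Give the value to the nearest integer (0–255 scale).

t = 1932/100 = 19.32; the t ≤ 66 branch applies.
G = 99.47·ln 19.32 − 161.1 = 99.47·2.9611 − 161.1 = 133.445.
Rounded: 133.

133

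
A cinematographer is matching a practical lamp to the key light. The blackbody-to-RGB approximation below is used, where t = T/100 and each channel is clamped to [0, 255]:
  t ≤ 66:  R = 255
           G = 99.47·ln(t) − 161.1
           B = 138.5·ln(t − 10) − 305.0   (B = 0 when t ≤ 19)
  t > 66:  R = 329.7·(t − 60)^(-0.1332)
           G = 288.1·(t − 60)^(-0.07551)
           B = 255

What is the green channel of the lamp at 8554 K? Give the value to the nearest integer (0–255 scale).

226

t = 8554/100 = 85.54; the t > 66 branch applies.
G = 288.1·(85.54 − 60)^(-0.07551) = 288.1·25.54^(-0.07551) = 288.1·0.78296 = 225.571.
Rounded: 226.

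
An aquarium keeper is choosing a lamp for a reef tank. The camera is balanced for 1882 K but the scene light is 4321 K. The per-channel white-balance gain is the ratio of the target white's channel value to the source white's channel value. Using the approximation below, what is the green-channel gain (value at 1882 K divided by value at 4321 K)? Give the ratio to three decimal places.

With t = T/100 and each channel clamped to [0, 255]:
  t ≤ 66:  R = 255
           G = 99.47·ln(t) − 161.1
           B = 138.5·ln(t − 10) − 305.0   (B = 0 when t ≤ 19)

At 4321 K (t = 43.21):
  G = 99.47·ln 43.21 − 161.1 = 99.47·3.7661 − 161.1 = 213.511.
At 1882 K (t = 18.82):
  G = 99.47·ln 18.82 − 161.1 = 99.47·2.9349 − 161.1 = 130.837.
Gain = 130.837 / 213.511 = 0.6128 → 0.613.

0.613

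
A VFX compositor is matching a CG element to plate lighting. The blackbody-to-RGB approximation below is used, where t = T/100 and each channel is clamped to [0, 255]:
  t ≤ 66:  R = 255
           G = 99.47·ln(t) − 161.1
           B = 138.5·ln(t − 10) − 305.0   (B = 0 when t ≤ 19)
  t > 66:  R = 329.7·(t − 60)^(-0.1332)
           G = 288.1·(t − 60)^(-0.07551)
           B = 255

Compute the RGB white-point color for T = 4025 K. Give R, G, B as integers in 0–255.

t = 4025/100 = 40.25; the t ≤ 66 branch applies.
R = 255 by definition for t ≤ 66.
G = 99.47·ln 40.25 − 161.1 = 99.47·3.6951 − 161.1 = 206.453.
B = 138.5·ln(40.25 − 10) − 305.0 = 138.5·ln 30.25 − 305.0 = 138.5·3.4095 − 305.0 = 167.215.
Rounded: (255, 206, 167).

R=255, G=206, B=167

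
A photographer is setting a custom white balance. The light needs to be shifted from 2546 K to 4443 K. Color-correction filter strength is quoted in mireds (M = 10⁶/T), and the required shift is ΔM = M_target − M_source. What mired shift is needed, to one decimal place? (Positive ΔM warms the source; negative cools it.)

M_source = 10⁶/2546 = 392.773; M_target = 10⁶/4443 = 225.073.
ΔM = 225.073 − 392.773 = -167.700 → -167.7 mireds, a cooling shift.

-167.7 mireds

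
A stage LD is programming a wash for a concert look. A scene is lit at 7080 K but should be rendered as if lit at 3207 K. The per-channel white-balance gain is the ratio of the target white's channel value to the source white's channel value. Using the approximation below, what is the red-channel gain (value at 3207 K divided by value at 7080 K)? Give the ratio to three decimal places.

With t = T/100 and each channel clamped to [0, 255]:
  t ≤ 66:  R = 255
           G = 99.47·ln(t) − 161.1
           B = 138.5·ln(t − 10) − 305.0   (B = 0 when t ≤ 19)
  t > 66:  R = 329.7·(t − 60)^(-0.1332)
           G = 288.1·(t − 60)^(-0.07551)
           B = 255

1.062

At 7080 K (t = 70.8):
  R = 329.7·(70.8 − 60)^(-0.1332) = 329.7·10.8^(-0.1332) = 329.7·0.72836 = 240.141.
At 3207 K (t = 32.07):
  R = 255 by definition for t ≤ 66.
Gain = 255.000 / 240.141 = 1.0619 → 1.062.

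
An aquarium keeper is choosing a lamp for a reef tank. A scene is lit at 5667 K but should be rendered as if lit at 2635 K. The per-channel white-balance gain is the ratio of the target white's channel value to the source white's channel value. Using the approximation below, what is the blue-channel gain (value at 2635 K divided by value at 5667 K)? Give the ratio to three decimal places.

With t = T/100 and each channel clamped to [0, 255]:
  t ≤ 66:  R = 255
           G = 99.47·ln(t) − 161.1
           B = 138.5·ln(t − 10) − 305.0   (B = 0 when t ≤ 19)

At 5667 K (t = 56.67):
  B = 138.5·ln(56.67 − 10) − 305.0 = 138.5·ln 46.67 − 305.0 = 138.5·3.8431 − 305.0 = 227.270.
At 2635 K (t = 26.35):
  B = 138.5·ln(26.35 − 10) − 305.0 = 138.5·ln 16.35 − 305.0 = 138.5·2.7942 − 305.0 = 82.001.
Gain = 82.001 / 227.270 = 0.3608 → 0.361.

0.361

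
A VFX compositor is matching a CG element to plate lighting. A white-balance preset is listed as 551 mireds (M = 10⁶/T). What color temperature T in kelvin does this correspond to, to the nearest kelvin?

T = 10⁶ / 551 = 1814.88 K → 1815 K.

1815 K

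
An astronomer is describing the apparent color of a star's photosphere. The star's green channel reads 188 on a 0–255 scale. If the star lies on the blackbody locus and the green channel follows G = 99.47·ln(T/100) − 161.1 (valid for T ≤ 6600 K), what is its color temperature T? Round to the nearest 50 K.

ln t = (188 + 161.1) / 99.47 = 3.5096.
t = e^3.5096 = 33.435.
T = 100·t = 3343 K → 3350 K to the nearest 50 K.

3350 K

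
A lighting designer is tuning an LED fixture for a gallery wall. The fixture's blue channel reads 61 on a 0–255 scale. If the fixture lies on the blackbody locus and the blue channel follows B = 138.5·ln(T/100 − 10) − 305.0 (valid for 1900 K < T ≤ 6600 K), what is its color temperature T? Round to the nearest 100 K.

2400 K

ln(t − 10) = (61 + 305.0) / 138.5 = 2.6426.
t − 10 = e^2.6426 = 14.050, so t = 24.050.
T = 100·t = 2405 K → 2400 K to the nearest 100 K.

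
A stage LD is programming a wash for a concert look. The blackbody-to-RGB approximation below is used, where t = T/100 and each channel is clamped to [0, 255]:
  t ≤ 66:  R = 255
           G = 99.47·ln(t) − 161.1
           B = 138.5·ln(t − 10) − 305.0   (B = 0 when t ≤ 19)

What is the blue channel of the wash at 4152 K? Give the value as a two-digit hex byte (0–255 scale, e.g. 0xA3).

t = 4152/100 = 41.52; the t ≤ 66 branch applies.
B = 138.5·ln(41.52 − 10) − 305.0 = 138.5·ln 31.52 − 305.0 = 138.5·3.4506 − 305.0 = 172.911.
Rounded: 173; in hex, 0xAD.

0xAD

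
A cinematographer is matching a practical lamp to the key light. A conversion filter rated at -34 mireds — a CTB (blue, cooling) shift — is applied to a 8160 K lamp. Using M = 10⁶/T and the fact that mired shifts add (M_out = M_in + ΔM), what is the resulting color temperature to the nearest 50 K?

M_in = 10⁶/8160 = 122.55 mireds.
M_out = 122.55 + (-34) = 88.55 mireds.
T_out = 10⁶/88.55 = 11293.2 K → 11300 K.

11300 K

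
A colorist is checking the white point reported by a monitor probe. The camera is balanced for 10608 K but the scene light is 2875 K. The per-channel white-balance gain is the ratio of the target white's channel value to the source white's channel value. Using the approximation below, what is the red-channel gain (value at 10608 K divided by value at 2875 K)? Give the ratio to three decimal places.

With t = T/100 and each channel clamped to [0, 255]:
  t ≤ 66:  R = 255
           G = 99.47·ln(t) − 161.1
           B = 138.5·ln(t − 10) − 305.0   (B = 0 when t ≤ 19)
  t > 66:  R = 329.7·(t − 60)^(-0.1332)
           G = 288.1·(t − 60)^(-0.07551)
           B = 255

0.776

At 2875 K (t = 28.75):
  R = 255 by definition for t ≤ 66.
At 10608 K (t = 106.08):
  R = 329.7·(106.08 − 60)^(-0.1332) = 329.7·46.08^(-0.1332) = 329.7·0.60037 = 197.943.
Gain = 197.943 / 255.000 = 0.7762 → 0.776.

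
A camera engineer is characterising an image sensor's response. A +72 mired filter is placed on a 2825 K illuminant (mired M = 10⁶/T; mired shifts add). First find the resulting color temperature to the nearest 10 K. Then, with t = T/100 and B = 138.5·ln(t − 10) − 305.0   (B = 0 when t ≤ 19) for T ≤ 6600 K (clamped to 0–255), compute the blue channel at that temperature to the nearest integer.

55

M_in = 10⁶/2825 = 353.98; M_out = 353.98 + (+72) = 425.98.
T_out = 10⁶/425.98 = 2347.5 K → 2350 K; t = 23.5.
B = 138.5·ln(23.5 − 10) − 305.0 = 138.5·ln 13.5 − 305.0 = 138.5·2.6027 − 305.0 = 55.473.
Rounded: 55.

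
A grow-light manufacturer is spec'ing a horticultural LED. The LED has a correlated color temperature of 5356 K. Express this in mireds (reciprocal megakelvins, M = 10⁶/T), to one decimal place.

M = 10⁶ / 5356 = 186.706 → 186.7 mireds.

186.7 mireds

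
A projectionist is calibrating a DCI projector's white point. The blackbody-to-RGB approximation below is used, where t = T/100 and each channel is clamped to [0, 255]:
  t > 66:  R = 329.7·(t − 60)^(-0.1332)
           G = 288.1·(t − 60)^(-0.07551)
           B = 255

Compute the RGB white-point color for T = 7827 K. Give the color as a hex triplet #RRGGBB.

#E0E7FF

t = 7827/100 = 78.27; the t > 66 branch applies.
R = 329.7·(78.27 − 60)^(-0.1332) = 329.7·18.27^(-0.1332) = 329.7·0.67910 = 223.901.
G = 288.1·(78.27 − 60)^(-0.07551) = 288.1·18.27^(-0.07551) = 288.1·0.80302 = 231.350.
B = 255 by definition for t > 66.
Rounded: (224, 231, 255).
In hex: #E0E7FF.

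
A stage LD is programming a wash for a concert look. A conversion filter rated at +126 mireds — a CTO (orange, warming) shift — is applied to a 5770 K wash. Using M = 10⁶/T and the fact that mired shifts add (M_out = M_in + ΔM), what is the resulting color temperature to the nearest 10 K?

3340 K

M_in = 10⁶/5770 = 173.31 mireds.
M_out = 173.31 + (+126) = 299.31 mireds.
T_out = 10⁶/299.31 = 3341.0 K → 3340 K.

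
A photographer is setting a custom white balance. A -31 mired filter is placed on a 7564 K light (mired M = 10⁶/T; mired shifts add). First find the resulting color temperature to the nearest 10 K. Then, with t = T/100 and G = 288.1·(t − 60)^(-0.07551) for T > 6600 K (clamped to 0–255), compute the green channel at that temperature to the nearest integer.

219

M_in = 10⁶/7564 = 132.21; M_out = 132.21 + (-31) = 101.21.
T_out = 10⁶/101.21 = 9880.9 K → 9880 K; t = 98.8.
G = 288.1·(98.8 − 60)^(-0.07551) = 288.1·38.8^(-0.07551) = 288.1·0.75863 = 218.560.
Rounded: 219.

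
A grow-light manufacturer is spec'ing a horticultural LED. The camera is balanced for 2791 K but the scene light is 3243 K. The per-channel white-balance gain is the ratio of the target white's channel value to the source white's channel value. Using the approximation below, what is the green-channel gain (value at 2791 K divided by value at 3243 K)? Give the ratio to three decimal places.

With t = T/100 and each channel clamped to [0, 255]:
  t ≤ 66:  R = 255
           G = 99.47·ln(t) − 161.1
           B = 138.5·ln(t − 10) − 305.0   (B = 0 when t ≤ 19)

At 3243 K (t = 32.43):
  G = 99.47·ln 32.43 − 161.1 = 99.47·3.4791 − 161.1 = 184.964.
At 2791 K (t = 27.91):
  G = 99.47·ln 27.91 − 161.1 = 99.47·3.3290 − 161.1 = 170.034.
Gain = 170.034 / 184.964 = 0.9193 → 0.919.

0.919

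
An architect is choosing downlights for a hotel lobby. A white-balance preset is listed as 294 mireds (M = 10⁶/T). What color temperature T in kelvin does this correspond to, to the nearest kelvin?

T = 10⁶ / 294 = 3401.36 K → 3401 K.

3401 K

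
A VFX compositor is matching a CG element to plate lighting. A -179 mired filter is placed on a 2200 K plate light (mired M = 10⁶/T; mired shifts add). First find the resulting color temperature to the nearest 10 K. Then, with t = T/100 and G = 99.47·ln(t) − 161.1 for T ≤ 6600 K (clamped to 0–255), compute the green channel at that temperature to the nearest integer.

M_in = 10⁶/2200 = 454.55; M_out = 454.55 + (-179) = 275.55.
T_out = 10⁶/275.55 = 3629.2 K → 3630 K; t = 36.3.
G = 99.47·ln 36.3 − 161.1 = 99.47·3.5918 − 161.1 = 196.178.
Rounded: 196.

196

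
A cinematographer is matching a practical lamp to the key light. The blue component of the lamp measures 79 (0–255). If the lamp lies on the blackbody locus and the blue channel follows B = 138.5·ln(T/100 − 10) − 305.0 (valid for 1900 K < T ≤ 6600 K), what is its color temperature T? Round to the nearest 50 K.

2600 K

ln(t − 10) = (79 + 305.0) / 138.5 = 2.7726.
t − 10 = e^2.7726 = 16.000, so t = 26.000.
T = 100·t = 2600 K → 2600 K to the nearest 50 K.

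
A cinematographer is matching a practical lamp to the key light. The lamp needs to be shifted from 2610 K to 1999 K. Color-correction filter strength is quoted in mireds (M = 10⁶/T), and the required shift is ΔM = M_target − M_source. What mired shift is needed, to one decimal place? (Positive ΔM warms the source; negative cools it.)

+117.1 mireds

M_source = 10⁶/2610 = 383.142; M_target = 10⁶/1999 = 500.250.
ΔM = 500.250 − 383.142 = 117.108 → +117.1 mireds, a warming shift.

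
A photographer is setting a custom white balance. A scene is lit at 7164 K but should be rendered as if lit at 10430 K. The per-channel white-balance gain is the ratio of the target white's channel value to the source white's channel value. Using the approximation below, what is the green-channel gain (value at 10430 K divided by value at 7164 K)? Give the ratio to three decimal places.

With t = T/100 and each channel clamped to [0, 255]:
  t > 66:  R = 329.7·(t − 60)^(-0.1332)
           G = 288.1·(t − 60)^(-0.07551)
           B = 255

0.904

At 7164 K (t = 71.64):
  G = 288.1·(71.64 − 60)^(-0.07551) = 288.1·11.64^(-0.07551) = 288.1·0.83083 = 239.361.
At 10430 K (t = 104.3):
  G = 288.1·(104.3 − 60)^(-0.07551) = 288.1·44.3^(-0.07551) = 288.1·0.75107 = 216.383.
Gain = 216.383 / 239.361 = 0.9040 → 0.904.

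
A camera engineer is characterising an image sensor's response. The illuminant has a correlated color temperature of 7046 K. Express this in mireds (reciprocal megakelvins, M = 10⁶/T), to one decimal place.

M = 10⁶ / 7046 = 141.924 → 141.9 mireds.

141.9 mireds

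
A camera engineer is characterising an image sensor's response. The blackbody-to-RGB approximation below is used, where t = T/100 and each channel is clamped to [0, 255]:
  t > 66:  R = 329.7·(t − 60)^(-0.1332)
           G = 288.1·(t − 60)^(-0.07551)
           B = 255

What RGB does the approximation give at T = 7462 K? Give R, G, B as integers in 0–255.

t = 7462/100 = 74.62; the t > 66 branch applies.
R = 329.7·(74.62 − 60)^(-0.1332) = 329.7·14.62^(-0.1332) = 329.7·0.69957 = 230.647.
G = 288.1·(74.62 − 60)^(-0.07551) = 288.1·14.62^(-0.07551) = 288.1·0.81665 = 235.276.
B = 255 by definition for t > 66.
Rounded: (231, 235, 255).

R=231, G=235, B=255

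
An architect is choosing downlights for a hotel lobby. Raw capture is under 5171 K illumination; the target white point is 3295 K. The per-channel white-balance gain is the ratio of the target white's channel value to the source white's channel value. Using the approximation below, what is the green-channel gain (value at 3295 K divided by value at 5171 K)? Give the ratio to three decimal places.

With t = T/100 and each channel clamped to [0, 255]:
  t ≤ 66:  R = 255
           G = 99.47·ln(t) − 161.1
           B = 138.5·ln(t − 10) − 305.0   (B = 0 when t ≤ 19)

At 5171 K (t = 51.71):
  G = 99.47·ln 51.71 − 161.1 = 99.47·3.9457 − 161.1 = 231.374.
At 3295 K (t = 32.95):
  G = 99.47·ln 32.95 − 161.1 = 99.47·3.4950 − 161.1 = 186.547.
Gain = 186.547 / 231.374 = 0.8063 → 0.806.

0.806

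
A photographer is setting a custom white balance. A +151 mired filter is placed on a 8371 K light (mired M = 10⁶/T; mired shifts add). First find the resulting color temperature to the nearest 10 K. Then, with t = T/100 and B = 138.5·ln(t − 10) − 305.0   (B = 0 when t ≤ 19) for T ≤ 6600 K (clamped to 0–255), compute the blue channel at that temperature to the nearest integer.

M_in = 10⁶/8371 = 119.46; M_out = 119.46 + (+151) = 270.46.
T_out = 10⁶/270.46 = 3697.4 K → 3700 K; t = 37.
B = 138.5·ln(37 − 10) − 305.0 = 138.5·ln 27 − 305.0 = 138.5·3.2958 − 305.0 = 151.473.
Rounded: 151.

151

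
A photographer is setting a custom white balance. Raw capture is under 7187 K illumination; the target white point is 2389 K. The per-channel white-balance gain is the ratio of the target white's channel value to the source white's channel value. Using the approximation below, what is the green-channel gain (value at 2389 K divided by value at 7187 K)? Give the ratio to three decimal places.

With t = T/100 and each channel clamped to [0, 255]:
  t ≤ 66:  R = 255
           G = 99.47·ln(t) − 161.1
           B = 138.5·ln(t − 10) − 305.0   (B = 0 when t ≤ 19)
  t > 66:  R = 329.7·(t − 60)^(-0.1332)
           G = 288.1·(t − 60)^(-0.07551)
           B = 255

At 7187 K (t = 71.87):
  G = 288.1·(71.87 − 60)^(-0.07551) = 288.1·11.87^(-0.07551) = 288.1·0.82960 = 239.007.
At 2389 K (t = 23.89):
  G = 99.47·ln 23.89 − 161.1 = 99.47·3.1735 − 161.1 = 154.564.
Gain = 154.564 / 239.007 = 0.6467 → 0.647.

0.647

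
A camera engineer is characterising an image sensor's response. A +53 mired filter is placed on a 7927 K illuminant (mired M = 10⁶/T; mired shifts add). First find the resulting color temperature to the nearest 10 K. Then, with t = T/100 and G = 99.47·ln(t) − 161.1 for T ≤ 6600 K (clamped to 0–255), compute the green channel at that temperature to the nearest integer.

239

M_in = 10⁶/7927 = 126.15; M_out = 126.15 + (+53) = 179.15.
T_out = 10⁶/179.15 = 5581.9 K → 5580 K; t = 55.8.
G = 99.47·ln 55.8 − 161.1 = 99.47·4.0218 − 161.1 = 238.946.
Rounded: 239.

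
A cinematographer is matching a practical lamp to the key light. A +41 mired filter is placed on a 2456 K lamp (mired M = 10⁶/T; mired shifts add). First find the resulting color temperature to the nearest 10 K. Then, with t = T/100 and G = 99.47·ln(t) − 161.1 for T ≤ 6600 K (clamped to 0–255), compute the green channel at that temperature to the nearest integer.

M_in = 10⁶/2456 = 407.17; M_out = 407.17 + (+41) = 448.17.
T_out = 10⁶/448.17 = 2231.3 K → 2230 K; t = 22.3.
G = 99.47·ln 22.3 − 161.1 = 99.47·3.1046 − 161.1 = 147.713.
Rounded: 148.

148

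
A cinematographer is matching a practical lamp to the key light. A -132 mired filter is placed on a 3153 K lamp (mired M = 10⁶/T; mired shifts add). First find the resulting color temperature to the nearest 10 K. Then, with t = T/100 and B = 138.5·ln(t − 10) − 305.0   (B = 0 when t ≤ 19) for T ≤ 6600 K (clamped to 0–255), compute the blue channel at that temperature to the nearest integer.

M_in = 10⁶/3153 = 317.16; M_out = 317.16 + (-132) = 185.16.
T_out = 10⁶/185.16 = 5400.8 K → 5400 K; t = 54.
B = 138.5·ln(54 − 10) − 305.0 = 138.5·ln 44 − 305.0 = 138.5·3.7842 − 305.0 = 219.110.
Rounded: 219.

219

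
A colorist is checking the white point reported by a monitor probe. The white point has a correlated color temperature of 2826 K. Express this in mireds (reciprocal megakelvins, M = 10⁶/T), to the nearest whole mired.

354 mireds

M = 10⁶ / 2826 = 353.857 → 354 mireds.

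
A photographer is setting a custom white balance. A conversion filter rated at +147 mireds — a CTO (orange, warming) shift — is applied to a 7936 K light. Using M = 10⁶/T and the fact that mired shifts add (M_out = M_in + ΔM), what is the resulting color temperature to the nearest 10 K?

M_in = 10⁶/7936 = 126.01 mireds.
M_out = 126.01 + (+147) = 273.01 mireds.
T_out = 10⁶/273.01 = 3662.9 K → 3660 K.

3660 K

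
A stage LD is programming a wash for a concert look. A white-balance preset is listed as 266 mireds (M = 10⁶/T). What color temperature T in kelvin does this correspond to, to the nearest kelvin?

3759 K

T = 10⁶ / 266 = 3759.40 K → 3759 K.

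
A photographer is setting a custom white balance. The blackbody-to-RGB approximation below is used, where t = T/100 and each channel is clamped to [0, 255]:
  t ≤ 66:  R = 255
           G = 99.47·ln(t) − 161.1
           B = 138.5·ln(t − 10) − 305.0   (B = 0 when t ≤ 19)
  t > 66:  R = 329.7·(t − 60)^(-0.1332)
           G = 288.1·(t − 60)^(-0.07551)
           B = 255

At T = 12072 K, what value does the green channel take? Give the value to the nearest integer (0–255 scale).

t = 12072/100 = 120.72; the t > 66 branch applies.
G = 288.1·(120.72 − 60)^(-0.07551) = 288.1·60.72^(-0.07551) = 288.1·0.73340 = 211.292.
Rounded: 211.

211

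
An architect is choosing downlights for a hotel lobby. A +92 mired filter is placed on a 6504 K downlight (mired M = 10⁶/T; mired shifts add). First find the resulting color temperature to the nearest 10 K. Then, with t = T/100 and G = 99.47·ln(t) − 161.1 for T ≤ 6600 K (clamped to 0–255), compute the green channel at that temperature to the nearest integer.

208

M_in = 10⁶/6504 = 153.75; M_out = 153.75 + (+92) = 245.75.
T_out = 10⁶/245.75 = 4069.2 K → 4070 K; t = 40.7.
G = 99.47·ln 40.7 − 161.1 = 99.47·3.7062 − 161.1 = 207.559.
Rounded: 208.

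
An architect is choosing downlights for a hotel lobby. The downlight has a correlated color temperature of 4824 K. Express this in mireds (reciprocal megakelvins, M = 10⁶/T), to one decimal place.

207.3 mireds

M = 10⁶ / 4824 = 207.297 → 207.3 mireds.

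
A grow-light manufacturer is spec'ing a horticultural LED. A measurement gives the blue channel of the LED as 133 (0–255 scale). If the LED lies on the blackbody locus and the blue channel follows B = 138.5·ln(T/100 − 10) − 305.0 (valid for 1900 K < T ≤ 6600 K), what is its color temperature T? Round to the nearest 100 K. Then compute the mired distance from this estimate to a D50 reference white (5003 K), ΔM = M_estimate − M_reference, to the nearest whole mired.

ln(t − 10) = (133 + 305.0) / 138.5 = 3.1625.
t − 10 = e^3.1625 = 23.629, so t = 33.629.
T = 100·t = 3363 K → 3400 K to the nearest 100 K.
M_estimate = 10⁶/3400 = 294.12; M_reference = 10⁶/5003 = 199.88.
ΔM = 294.12 − 199.88 = 94.24 → +94 mireds.

+94 mireds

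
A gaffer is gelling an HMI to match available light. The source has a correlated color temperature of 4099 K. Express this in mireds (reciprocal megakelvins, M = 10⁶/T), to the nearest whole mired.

M = 10⁶ / 4099 = 243.962 → 244 mireds.

244 mireds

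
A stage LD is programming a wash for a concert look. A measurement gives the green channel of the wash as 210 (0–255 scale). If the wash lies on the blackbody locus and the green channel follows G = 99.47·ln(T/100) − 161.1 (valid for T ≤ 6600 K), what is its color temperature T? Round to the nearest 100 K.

4200 K

ln t = (210 + 161.1) / 99.47 = 3.7308.
t = e^3.7308 = 41.711.
T = 100·t = 4171 K → 4200 K to the nearest 100 K.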